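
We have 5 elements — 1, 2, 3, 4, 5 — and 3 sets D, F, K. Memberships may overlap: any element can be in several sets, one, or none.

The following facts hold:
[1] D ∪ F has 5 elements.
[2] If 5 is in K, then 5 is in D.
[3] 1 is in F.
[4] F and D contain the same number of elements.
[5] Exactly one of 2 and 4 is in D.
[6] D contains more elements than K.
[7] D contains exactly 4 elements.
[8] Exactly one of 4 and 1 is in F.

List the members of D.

D = {1, 3, 4, 5}

From (3): 1 ∈ F.
(8) (exactly one): 4 ∉ F.
Suppose 1 ∉ D: no assignment then satisfies all the clues, so 1 ∈ D.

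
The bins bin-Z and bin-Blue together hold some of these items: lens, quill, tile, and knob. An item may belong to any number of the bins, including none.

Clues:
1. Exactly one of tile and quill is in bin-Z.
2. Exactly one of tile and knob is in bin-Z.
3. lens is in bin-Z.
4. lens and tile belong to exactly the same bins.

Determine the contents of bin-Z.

bin-Z = {lens, tile}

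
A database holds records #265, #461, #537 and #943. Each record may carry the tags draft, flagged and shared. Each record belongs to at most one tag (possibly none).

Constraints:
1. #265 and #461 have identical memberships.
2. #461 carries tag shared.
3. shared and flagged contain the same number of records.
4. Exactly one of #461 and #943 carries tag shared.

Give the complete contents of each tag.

draft = {}; flagged = {#537, #943}; shared = {#265, #461}

From (2): #461 ∈ shared.
(1): #265 matches #461: #265 ∉ draft.
(1): #265 matches #461: #265 ∉ flagged.
(1): #265 matches #461: #265 ∈ shared.
(4) (exactly one): #943 ∉ shared.
Suppose #537 ∈ draft: no assignment then satisfies all the clues, so #537 ∉ draft.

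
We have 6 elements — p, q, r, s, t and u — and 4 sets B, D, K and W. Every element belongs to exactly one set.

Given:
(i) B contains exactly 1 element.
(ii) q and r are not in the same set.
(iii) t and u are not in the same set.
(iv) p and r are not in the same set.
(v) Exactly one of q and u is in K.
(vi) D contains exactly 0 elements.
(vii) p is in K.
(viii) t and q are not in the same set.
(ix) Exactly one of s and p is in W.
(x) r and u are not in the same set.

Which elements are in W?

From (vii): p ∈ K.
(iv): r ∉ K.
(vi): D already has 0, so the rest are out.
(ix) (exactly one): s ∈ W.
Suppose q ∈ W: no assignment then satisfies all the clues, so q ∉ W.

W = {r, s, t}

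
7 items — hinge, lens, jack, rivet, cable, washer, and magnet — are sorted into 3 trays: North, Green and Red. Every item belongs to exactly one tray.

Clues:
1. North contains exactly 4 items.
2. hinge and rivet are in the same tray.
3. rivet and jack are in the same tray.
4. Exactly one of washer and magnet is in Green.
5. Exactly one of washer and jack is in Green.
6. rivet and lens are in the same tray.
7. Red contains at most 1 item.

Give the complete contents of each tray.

North = {hinge, jack, lens, rivet}; Green = {cable, washer}; Red = {magnet}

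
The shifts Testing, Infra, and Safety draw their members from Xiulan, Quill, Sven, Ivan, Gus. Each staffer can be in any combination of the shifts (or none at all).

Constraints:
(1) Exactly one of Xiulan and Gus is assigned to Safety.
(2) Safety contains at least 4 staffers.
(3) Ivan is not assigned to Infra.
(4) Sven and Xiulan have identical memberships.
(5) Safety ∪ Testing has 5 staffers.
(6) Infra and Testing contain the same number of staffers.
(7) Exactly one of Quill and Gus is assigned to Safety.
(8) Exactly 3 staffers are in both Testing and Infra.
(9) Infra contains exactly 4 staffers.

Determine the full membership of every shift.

Testing = {Gus, Ivan, Sven, Xiulan}; Infra = {Gus, Quill, Sven, Xiulan}; Safety = {Ivan, Quill, Sven, Xiulan}

From (3): Ivan ∉ Infra.
(9): only 4 candidates remain for Infra, so all are in.
Suppose Xiulan ∉ Testing: no assignment then satisfies all the clues, so Xiulan ∈ Testing.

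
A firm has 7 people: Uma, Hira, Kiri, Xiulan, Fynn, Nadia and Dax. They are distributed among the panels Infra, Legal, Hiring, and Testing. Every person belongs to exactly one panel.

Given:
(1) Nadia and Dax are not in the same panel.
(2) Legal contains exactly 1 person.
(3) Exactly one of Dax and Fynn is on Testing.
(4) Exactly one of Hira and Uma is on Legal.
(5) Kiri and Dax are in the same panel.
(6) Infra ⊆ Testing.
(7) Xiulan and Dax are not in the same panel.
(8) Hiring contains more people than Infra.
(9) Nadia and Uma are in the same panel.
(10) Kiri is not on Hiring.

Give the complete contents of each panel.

Infra = {}; Legal = {Hira}; Hiring = {Fynn, Nadia, Uma, Xiulan}; Testing = {Dax, Kiri}

From (10): Kiri ∉ Hiring.
(5): Dax matches Kiri: Dax ∉ Hiring.
Suppose Uma ∈ Infra: no assignment then satisfies all the clues, so Uma ∉ Infra.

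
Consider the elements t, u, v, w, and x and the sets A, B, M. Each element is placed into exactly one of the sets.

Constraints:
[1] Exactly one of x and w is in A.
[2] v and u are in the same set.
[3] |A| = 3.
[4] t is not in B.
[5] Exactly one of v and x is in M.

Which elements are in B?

From (4): t ∉ B.
Suppose u ∈ B: no assignment then satisfies all the clues, so u ∉ B.

B = {}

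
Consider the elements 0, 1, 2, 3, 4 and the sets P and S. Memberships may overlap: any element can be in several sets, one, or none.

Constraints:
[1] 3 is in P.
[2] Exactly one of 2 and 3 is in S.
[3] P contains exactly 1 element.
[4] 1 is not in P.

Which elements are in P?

P = {3}

From (1): 3 ∈ P.
From (4): 1 ∉ P.
(3): P already has 1, so the rest are out.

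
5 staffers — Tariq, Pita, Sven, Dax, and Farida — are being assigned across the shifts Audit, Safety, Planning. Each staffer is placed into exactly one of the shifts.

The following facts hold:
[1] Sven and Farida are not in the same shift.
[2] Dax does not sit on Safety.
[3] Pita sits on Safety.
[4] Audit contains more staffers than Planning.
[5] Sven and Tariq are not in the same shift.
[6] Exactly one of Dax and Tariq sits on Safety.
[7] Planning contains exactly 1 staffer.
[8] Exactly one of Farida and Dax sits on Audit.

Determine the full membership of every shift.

Audit = {Dax, Sven}; Safety = {Pita, Tariq}; Planning = {Farida}

From (2): Dax ∉ Safety.
From (3): Pita ∈ Safety.
(6) (exactly one): Tariq ∈ Safety.
(5): Sven ∉ Safety.
Suppose Sven ∉ Audit: no assignment then satisfies all the clues, so Sven ∈ Audit.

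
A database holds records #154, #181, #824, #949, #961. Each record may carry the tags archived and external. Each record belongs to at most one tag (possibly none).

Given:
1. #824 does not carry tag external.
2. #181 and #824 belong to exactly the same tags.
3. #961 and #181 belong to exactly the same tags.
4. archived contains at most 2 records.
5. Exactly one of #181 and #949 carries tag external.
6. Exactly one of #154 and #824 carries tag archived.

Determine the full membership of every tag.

archived = {#154}; external = {#949}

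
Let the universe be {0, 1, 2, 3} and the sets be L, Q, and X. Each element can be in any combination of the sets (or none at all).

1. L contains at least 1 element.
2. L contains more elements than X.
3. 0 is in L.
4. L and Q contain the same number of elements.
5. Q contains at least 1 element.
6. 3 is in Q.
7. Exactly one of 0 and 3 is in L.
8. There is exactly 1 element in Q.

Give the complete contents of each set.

L = {0}; Q = {3}; X = {}

From (3): 0 ∈ L.
From (6): 3 ∈ Q.
(7) (exactly one): 3 ∉ L.
(8): Q already has 1, so the rest are out.
Suppose 0 ∈ X: no assignment then satisfies all the clues, so 0 ∉ X.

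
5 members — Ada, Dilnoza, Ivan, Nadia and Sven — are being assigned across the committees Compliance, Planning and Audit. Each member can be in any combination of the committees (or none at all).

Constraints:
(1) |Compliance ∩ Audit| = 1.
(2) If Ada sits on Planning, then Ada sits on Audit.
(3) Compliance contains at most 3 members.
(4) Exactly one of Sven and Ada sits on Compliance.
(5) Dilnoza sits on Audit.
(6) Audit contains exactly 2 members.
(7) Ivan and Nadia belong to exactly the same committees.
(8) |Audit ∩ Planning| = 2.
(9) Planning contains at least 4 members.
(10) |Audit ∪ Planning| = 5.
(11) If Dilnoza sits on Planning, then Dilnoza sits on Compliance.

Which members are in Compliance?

Compliance = {Dilnoza, Sven}

From (5): Dilnoza ∈ Audit.
Suppose Ada ∈ Compliance: no assignment then satisfies all the clues, so Ada ∉ Compliance.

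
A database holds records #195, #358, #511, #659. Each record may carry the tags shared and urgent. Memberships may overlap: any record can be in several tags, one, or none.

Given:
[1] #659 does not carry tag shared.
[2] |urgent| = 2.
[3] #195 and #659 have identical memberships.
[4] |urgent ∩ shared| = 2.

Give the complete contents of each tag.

shared = {#358, #511}; urgent = {#358, #511}

From (1): #659 ∉ shared.
(3): #195 matches #659: #195 ∉ shared.
Suppose #195 ∈ urgent: no assignment then satisfies all the clues, so #195 ∉ urgent.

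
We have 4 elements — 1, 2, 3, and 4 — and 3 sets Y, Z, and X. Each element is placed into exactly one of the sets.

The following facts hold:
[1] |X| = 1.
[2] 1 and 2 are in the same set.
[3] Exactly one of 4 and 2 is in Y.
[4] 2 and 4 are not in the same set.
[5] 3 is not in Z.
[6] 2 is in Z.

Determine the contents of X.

From (5): 3 ∉ Z.
From (6): 2 ∈ Z.
(2): 1 matches 2: 1 ∉ Y.
(2): 1 matches 2: 1 ∈ Z.
(3) (exactly one): 4 ∈ Y.
(1): only 1 candidates remain for X, so all are in.

X = {3}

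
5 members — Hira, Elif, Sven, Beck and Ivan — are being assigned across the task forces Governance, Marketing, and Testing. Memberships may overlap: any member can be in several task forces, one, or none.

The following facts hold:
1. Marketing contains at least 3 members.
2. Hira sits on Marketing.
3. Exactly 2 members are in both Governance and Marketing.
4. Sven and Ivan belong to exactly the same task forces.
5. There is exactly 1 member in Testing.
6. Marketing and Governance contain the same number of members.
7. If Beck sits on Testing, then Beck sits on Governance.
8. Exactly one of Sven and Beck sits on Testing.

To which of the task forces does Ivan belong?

Ivan: Governance, Marketing

From (2): Hira ∈ Marketing.
Suppose Ivan ∉ Governance: no assignment then satisfies all the clues, so Ivan ∈ Governance.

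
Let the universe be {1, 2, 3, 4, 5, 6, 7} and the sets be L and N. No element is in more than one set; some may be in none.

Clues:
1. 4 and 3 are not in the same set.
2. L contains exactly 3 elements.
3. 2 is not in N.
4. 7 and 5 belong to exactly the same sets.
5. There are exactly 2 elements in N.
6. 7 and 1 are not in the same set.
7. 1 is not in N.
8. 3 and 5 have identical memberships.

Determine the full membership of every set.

L = {3, 5, 7}; N = {4, 6}

From (3): 2 ∉ N.
From (7): 1 ∉ N.
Suppose 1 ∈ L: no assignment then satisfies all the clues, so 1 ∉ L.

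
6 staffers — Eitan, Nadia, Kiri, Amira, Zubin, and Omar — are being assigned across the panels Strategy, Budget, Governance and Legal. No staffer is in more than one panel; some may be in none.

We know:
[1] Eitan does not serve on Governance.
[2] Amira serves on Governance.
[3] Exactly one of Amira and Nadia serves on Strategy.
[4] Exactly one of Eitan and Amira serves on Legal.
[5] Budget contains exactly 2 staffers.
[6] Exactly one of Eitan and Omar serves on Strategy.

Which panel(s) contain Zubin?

From (1): Eitan ∉ Governance.
From (2): Amira ∈ Governance.
(3) (exactly one): Nadia ∈ Strategy.
(4) (exactly one): Eitan ∈ Legal.
(6) (exactly one): Omar ∈ Strategy.
(5): only 2 candidates remain for Budget, so all are in.

Zubin: Budget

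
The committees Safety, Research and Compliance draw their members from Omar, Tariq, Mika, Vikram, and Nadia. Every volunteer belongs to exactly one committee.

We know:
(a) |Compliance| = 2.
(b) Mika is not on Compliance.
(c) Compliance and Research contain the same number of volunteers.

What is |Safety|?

1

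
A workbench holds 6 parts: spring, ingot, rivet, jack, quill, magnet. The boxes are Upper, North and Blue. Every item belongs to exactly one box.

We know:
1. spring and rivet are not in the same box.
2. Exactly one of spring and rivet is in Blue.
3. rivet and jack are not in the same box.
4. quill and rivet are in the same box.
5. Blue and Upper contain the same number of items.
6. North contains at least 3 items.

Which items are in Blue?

Blue = {spring}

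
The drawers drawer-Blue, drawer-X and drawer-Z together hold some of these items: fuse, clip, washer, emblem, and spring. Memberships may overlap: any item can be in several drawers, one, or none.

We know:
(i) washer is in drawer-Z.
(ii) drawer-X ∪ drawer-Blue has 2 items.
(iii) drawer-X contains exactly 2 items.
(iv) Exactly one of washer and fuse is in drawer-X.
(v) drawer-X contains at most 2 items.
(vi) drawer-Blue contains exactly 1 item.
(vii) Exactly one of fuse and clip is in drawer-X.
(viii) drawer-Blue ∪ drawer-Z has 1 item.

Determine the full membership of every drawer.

drawer-Blue = {washer}; drawer-X = {clip, washer}; drawer-Z = {washer}

From (i): washer ∈ drawer-Z.
Suppose fuse ∈ drawer-Blue: no assignment then satisfies all the clues, so fuse ∉ drawer-Blue.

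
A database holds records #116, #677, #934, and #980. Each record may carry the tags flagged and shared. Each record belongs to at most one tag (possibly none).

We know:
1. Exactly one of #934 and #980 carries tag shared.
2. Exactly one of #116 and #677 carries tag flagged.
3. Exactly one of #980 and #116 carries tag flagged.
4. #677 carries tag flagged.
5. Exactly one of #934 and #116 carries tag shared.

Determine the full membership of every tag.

flagged = {#677, #980}; shared = {#934}

From (4): #677 ∈ flagged.
(2) (exactly one): #116 ∉ flagged.
(3) (exactly one): #980 ∈ flagged.
(1) (exactly one): #934 ∈ shared.
(5) (exactly one): #116 ∉ shared.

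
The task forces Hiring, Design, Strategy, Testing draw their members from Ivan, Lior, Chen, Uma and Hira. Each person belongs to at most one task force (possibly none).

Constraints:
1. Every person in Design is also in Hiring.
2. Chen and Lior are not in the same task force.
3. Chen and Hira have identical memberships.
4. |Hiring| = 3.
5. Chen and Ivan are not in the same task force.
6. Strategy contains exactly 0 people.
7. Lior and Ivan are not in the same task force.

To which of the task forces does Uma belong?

(6): Strategy already has 0, so the rest are out.
Suppose Uma ∉ Hiring: no assignment then satisfies all the clues, so Uma ∈ Hiring.

Uma: Hiring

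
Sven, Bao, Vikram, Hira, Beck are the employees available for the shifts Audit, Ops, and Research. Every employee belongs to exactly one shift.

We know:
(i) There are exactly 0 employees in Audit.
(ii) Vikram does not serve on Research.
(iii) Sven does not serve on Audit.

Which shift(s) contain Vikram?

From (ii): Vikram ∉ Research.
From (iii): Sven ∉ Audit.
(i): Audit already has 0, so the rest are out.
Only one shift left: Vikram ∈ Ops.

Vikram: Ops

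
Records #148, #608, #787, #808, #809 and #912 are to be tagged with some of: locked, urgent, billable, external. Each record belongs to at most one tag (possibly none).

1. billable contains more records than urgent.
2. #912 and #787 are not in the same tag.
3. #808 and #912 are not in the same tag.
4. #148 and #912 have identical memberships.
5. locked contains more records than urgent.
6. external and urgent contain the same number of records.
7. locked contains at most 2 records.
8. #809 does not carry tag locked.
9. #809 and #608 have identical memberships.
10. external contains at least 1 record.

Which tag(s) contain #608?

#608: billable

From (8): #809 ∉ locked.
(9): #608 matches #809: #608 ∉ locked.
Suppose #608 ∈ urgent: no assignment then satisfies all the clues, so #608 ∉ urgent.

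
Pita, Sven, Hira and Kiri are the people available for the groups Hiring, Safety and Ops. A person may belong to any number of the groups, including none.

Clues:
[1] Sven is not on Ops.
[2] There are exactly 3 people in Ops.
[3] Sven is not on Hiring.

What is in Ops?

Ops = {Hira, Kiri, Pita}

From (1): Sven ∉ Ops.
From (3): Sven ∉ Hiring.
(2): only 3 candidates remain for Ops, so all are in.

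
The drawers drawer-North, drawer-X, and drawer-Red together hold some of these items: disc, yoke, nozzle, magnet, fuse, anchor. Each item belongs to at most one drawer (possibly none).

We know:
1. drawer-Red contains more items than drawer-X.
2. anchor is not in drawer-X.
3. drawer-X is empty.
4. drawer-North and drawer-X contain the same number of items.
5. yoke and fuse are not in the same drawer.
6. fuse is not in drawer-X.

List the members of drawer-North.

From (2): anchor ∉ drawer-X.
From (6): fuse ∉ drawer-X.
(3): drawer-X already has 0, so the rest are out.
Suppose disc ∈ drawer-North: no assignment then satisfies all the clues, so disc ∉ drawer-North.

drawer-North = {}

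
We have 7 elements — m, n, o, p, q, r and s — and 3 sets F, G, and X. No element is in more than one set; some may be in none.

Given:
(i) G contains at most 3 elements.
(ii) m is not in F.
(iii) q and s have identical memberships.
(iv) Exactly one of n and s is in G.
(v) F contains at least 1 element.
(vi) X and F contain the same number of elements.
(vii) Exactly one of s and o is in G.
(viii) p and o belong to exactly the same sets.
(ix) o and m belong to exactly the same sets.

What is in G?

G = {q, s}

From (ii): m ∉ F.
(ix): o matches m: o ∉ F.
(viii): p matches o: p ∉ F.
Suppose m ∈ G: no assignment then satisfies all the clues, so m ∉ G.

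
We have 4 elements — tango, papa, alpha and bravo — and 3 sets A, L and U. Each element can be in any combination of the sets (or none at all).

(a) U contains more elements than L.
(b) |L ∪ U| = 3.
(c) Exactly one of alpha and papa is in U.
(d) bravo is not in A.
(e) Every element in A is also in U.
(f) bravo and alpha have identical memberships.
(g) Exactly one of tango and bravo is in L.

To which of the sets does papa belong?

papa: none

From (d): bravo ∉ A.
(f): alpha matches bravo: alpha ∉ A.
Suppose papa ∈ A: no assignment then satisfies all the clues, so papa ∉ A.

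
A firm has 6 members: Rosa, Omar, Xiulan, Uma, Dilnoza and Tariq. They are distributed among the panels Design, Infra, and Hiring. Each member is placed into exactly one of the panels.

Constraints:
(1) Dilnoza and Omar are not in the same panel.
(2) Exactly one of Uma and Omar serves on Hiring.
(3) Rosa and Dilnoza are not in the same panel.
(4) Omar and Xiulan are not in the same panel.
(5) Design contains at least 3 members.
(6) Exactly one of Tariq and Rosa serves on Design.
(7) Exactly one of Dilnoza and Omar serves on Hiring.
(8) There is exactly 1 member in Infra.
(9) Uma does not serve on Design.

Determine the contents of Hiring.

Hiring = {Omar, Rosa}

From (9): Uma ∉ Design.
Suppose Rosa ∉ Hiring: no assignment then satisfies all the clues, so Rosa ∈ Hiring.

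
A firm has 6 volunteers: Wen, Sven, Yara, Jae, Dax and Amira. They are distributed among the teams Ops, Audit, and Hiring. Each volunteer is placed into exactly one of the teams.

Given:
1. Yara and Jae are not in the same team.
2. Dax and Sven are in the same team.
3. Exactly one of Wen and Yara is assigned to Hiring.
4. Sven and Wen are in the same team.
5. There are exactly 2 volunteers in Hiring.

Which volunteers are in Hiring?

Hiring = {Amira, Yara}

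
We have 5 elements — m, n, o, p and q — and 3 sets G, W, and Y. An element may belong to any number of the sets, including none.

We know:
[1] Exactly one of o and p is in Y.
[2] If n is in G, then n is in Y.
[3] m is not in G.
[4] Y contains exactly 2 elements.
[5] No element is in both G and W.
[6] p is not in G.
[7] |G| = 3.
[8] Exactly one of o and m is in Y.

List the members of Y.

From (3): m ∉ G.
From (6): p ∉ G.
(7): only 3 candidates remain for G, so all are in.
(2): n ∈ Y.
(5) (disjoint): n ∉ W.
(5) (disjoint): o ∉ W.
(5) (disjoint): q ∉ W.
Suppose m ∈ Y: no assignment then satisfies all the clues, so m ∉ Y.

Y = {n, o}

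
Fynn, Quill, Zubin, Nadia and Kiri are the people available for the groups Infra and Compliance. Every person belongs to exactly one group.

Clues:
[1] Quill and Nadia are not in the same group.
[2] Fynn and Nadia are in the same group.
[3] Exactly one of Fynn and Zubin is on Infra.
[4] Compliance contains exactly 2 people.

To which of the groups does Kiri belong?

Kiri: Infra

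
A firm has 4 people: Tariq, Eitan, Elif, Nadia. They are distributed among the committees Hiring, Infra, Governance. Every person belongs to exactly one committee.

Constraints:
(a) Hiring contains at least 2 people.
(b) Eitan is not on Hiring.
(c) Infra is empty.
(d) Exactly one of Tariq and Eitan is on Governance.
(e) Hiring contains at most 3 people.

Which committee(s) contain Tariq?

From (b): Eitan ∉ Hiring.
(c): Infra already has 0, so the rest are out.
Only one committee left: Eitan ∈ Governance.
(d) (exactly one): Tariq ∉ Governance.
Only one committee left: Tariq ∈ Hiring.

Tariq: Hiring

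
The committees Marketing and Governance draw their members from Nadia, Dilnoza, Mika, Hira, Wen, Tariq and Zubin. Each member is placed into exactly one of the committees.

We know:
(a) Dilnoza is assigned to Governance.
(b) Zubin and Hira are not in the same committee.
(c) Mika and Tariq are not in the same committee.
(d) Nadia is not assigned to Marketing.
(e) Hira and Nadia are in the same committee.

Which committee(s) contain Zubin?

Zubin: Marketing

From (a): Dilnoza ∈ Governance.
From (d): Nadia ∉ Marketing.
(e): Hira matches Nadia: Hira ∉ Marketing.
Only one committee left: Nadia ∈ Governance.
Only one committee left: Hira ∈ Governance.
(b): Zubin ∉ Governance.
Only one committee left: Zubin ∈ Marketing.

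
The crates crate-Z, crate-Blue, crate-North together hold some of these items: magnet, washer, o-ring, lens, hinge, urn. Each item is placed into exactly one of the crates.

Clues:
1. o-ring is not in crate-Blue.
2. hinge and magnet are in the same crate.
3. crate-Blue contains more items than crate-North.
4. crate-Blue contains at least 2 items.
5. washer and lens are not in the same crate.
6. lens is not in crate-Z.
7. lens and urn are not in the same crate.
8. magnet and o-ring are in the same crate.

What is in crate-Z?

crate-Z = {hinge, magnet, o-ring}

From (1): o-ring ∉ crate-Blue.
From (6): lens ∉ crate-Z.
(8): magnet matches o-ring: magnet ∉ crate-Blue.
(2): hinge matches magnet: hinge ∉ crate-Blue.
Suppose magnet ∉ crate-Z: no assignment then satisfies all the clues, so magnet ∈ crate-Z.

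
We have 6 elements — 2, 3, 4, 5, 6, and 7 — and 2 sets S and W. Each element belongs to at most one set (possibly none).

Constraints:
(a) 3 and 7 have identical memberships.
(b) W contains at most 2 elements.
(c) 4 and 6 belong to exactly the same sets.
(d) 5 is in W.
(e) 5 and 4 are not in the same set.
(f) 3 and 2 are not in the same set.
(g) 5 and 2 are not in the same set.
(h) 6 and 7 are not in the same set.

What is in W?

W = {5}

From (d): 5 ∈ W.
(e): 4 ∉ W.
(g): 2 ∉ W.
(c): 6 matches 4: 6 ∉ W.
Suppose 3 ∈ W: no assignment then satisfies all the clues, so 3 ∉ W.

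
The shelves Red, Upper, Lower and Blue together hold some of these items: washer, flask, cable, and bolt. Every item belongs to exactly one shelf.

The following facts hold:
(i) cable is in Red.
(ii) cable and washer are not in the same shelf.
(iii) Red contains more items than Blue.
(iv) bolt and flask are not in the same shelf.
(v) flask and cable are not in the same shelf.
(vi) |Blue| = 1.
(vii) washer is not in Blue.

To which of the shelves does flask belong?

flask: Blue

From (i): cable ∈ Red.
From (vii): washer ∉ Blue.
(ii): washer ∉ Red.
(v): flask ∉ Red.
Suppose flask ∈ Upper: no assignment then satisfies all the clues, so flask ∉ Upper.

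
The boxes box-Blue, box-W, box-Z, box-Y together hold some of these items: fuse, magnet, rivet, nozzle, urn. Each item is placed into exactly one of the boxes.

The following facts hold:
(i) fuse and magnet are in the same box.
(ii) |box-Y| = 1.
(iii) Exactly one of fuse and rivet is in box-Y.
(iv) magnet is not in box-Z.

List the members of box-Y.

box-Y = {rivet}

From (iv): magnet ∉ box-Z.
(i): fuse matches magnet: fuse ∉ box-Z.
Suppose fuse ∈ box-Y: no assignment then satisfies all the clues, so fuse ∉ box-Y.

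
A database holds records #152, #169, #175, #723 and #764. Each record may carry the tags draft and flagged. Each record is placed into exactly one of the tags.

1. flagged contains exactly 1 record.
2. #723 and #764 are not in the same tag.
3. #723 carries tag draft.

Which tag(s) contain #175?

#175: draft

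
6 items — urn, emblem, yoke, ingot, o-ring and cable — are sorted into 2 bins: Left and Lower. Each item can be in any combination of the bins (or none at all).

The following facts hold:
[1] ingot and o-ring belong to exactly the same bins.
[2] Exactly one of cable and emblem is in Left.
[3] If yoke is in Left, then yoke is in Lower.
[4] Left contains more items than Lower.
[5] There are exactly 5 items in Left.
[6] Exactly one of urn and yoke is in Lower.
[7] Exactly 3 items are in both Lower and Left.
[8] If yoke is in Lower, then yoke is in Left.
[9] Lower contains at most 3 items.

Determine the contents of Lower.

Lower = {ingot, o-ring, yoke}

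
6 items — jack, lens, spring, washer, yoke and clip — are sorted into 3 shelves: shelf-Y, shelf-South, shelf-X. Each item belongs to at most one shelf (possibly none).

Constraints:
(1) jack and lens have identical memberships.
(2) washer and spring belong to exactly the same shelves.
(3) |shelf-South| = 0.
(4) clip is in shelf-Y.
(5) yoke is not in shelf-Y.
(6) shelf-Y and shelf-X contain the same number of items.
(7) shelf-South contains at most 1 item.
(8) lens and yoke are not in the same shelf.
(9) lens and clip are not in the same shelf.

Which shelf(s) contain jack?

jack: none

From (4): clip ∈ shelf-Y.
From (5): yoke ∉ shelf-Y.
(3): shelf-South already has 0, so the rest are out.
(9): lens ∉ shelf-Y.
(1): jack matches lens: jack ∉ shelf-Y.
Suppose jack ∈ shelf-X: no assignment then satisfies all the clues, so jack ∉ shelf-X.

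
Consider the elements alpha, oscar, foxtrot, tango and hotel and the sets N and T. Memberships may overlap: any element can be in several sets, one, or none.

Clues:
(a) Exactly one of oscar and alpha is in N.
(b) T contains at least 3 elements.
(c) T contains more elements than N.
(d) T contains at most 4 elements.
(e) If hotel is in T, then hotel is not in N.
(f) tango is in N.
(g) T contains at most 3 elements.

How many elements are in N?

2

From (f): tango ∈ N.
Suppose foxtrot ∈ N: no assignment then satisfies all the clues, so foxtrot ∉ N.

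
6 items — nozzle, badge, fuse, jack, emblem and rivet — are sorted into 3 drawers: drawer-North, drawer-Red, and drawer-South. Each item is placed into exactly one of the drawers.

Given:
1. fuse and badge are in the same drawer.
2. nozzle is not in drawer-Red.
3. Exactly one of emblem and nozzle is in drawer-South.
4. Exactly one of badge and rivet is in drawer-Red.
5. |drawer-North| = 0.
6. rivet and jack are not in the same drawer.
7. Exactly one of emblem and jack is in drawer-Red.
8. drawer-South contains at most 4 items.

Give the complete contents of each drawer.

From (2): nozzle ∉ drawer-Red.
(5): drawer-North already has 0, so the rest are out.
Only one drawer left: nozzle ∈ drawer-South.
(3) (exactly one): emblem ∉ drawer-South.
Only one drawer left: emblem ∈ drawer-Red.
(7) (exactly one): jack ∉ drawer-Red.
Only one drawer left: jack ∈ drawer-South.
(6): rivet ∉ drawer-South.
Only one drawer left: rivet ∈ drawer-Red.
(4) (exactly one): badge ∉ drawer-Red.
Only one drawer left: badge ∈ drawer-South.
(1): fuse matches badge: fuse ∈ drawer-South.

drawer-North = {}; drawer-Red = {emblem, rivet}; drawer-South = {badge, fuse, jack, nozzle}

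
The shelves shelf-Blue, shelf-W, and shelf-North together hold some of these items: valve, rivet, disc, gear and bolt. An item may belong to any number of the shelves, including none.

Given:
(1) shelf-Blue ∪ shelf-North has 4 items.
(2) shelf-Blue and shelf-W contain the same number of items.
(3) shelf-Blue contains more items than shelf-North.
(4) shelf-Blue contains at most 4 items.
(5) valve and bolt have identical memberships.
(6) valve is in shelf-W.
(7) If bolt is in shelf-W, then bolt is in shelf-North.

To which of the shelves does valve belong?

valve: shelf-Blue, shelf-North, shelf-W

From (6): valve ∈ shelf-W.
(5): bolt matches valve: bolt ∈ shelf-W.
(7): bolt ∈ shelf-North.
(5): valve matches bolt: valve ∈ shelf-North.
Suppose valve ∉ shelf-Blue: no assignment then satisfies all the clues, so valve ∈ shelf-Blue.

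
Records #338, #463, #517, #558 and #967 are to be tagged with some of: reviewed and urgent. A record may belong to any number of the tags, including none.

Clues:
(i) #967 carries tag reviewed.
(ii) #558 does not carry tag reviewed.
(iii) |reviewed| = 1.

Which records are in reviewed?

From (i): #967 ∈ reviewed.
From (ii): #558 ∉ reviewed.
(iii): reviewed already has 1, so the rest are out.

reviewed = {#967}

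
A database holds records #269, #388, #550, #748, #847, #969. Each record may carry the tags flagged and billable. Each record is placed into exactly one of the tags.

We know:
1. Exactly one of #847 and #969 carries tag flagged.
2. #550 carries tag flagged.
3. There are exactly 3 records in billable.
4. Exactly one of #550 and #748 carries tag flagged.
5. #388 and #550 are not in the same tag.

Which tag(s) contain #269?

#269: flagged

From (2): #550 ∈ flagged.
(4) (exactly one): #748 ∉ flagged.
(5): #388 ∉ flagged.
Only one tag left: #388 ∈ billable.
Only one tag left: #748 ∈ billable.
Suppose #269 ∉ flagged: no assignment then satisfies all the clues, so #269 ∈ flagged.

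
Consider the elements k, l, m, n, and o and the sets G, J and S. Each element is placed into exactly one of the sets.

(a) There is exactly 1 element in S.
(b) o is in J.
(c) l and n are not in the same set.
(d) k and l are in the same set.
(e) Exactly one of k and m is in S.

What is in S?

S = {m}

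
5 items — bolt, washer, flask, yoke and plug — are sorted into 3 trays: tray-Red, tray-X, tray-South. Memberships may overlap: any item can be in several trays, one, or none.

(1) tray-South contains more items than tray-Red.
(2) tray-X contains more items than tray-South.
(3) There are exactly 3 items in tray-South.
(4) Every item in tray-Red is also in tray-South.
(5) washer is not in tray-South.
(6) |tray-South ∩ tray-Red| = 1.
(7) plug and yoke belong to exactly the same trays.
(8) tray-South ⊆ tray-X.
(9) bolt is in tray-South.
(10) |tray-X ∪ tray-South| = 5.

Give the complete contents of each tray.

tray-Red = {bolt}; tray-X = {bolt, flask, plug, washer, yoke}; tray-South = {bolt, plug, yoke}

From (5): washer ∉ tray-South.
From (9): bolt ∈ tray-South.
(4) contrapositive: washer ∉ tray-Red.
(8) with bolt ∈ tray-South: bolt ∈ tray-X.
Suppose bolt ∉ tray-Red: no assignment then satisfies all the clues, so bolt ∈ tray-Red.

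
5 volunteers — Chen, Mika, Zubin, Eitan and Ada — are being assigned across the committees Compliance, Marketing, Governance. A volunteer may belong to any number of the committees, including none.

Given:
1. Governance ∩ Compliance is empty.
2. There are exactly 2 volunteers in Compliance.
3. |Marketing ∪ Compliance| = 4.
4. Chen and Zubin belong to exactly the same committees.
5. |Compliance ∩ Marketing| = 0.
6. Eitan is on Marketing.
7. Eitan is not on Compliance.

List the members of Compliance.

From (6): Eitan ∈ Marketing.
From (7): Eitan ∉ Compliance.
Suppose Chen ∉ Compliance: no assignment then satisfies all the clues, so Chen ∈ Compliance.

Compliance = {Chen, Zubin}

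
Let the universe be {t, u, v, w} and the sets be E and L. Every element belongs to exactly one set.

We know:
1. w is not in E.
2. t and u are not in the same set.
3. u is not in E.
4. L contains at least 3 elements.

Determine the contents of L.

L = {u, v, w}

From (1): w ∉ E.
From (3): u ∉ E.
Only one set left: u ∈ L.
Only one set left: w ∈ L.
(2): t ∉ L.
(4): only 3 candidates remain for L, so all are in.
Only one set left: t ∈ E.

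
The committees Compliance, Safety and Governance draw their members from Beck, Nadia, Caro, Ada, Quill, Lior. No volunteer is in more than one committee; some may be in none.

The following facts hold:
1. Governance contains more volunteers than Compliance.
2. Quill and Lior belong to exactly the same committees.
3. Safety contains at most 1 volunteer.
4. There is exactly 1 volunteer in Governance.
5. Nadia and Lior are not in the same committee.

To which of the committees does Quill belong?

Quill: none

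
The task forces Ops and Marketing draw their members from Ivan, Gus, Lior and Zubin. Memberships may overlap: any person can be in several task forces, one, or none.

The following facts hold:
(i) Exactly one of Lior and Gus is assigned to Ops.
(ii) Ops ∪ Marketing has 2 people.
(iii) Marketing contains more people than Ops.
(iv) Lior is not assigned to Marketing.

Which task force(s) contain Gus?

From (iv): Lior ∉ Marketing.
Suppose Gus ∉ Ops: no assignment then satisfies all the clues, so Gus ∈ Ops.

Gus: Marketing, Ops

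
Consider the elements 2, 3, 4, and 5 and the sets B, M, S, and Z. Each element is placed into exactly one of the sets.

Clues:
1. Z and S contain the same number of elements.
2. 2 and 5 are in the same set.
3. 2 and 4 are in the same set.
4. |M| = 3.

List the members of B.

B = {3}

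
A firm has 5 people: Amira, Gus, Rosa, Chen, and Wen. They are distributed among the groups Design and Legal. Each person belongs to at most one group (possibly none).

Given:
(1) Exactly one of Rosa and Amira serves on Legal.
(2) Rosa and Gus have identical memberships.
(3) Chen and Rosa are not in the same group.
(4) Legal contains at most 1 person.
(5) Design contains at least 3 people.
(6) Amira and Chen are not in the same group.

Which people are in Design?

Design = {Gus, Rosa, Wen}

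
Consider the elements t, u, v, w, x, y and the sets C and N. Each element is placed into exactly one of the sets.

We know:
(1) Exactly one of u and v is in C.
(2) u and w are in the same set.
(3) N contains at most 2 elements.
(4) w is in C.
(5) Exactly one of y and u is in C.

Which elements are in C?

C = {t, u, w, x}

From (4): w ∈ C.
(2): u matches w: u ∈ C.
(5) (exactly one): y ∉ C.
Only one set left: y ∈ N.
(1) (exactly one): v ∉ C.
Only one set left: v ∈ N.
(3): N already has 2, so the rest are out.
Only one set left: t ∈ C.
Only one set left: x ∈ C.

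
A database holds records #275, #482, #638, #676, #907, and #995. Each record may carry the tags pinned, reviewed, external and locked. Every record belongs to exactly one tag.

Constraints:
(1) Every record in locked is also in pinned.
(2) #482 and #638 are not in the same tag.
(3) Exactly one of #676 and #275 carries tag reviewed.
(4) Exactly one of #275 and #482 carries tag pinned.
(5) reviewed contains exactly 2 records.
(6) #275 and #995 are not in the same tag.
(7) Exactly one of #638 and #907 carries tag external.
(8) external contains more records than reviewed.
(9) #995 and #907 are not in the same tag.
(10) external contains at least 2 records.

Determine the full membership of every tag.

pinned = {#482}; reviewed = {#275, #907}; external = {#638, #676, #995}; locked = {}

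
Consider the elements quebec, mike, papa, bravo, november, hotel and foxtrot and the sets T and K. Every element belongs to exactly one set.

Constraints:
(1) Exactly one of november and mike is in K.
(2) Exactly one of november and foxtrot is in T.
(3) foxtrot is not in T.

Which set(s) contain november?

From (3): foxtrot ∉ T.
(2) (exactly one): november ∈ T.
Only one set left: foxtrot ∈ K.
(1) (exactly one): mike ∈ K.

november: T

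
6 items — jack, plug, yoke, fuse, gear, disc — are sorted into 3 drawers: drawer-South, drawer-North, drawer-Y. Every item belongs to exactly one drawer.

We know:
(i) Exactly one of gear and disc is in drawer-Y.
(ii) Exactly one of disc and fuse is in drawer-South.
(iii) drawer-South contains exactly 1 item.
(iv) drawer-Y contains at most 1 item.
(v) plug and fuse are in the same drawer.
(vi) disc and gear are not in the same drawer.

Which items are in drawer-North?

drawer-North = {fuse, jack, plug, yoke}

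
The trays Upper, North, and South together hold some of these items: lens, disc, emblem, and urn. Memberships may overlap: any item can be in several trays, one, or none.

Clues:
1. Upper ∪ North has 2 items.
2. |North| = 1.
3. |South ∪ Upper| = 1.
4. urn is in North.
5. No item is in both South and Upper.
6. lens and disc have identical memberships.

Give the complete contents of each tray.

From (4): urn ∈ North.
(2): North already has 1, so the rest are out.
Suppose lens ∈ Upper: no assignment then satisfies all the clues, so lens ∉ Upper.

Upper = {emblem}; North = {urn}; South = {}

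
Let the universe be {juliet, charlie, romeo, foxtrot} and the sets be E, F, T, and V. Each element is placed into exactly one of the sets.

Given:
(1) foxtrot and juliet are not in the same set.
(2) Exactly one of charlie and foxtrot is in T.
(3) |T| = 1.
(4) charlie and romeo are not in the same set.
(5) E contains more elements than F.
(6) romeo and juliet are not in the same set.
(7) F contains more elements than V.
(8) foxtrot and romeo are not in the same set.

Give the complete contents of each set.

E = {charlie, juliet}; F = {romeo}; T = {foxtrot}; V = {}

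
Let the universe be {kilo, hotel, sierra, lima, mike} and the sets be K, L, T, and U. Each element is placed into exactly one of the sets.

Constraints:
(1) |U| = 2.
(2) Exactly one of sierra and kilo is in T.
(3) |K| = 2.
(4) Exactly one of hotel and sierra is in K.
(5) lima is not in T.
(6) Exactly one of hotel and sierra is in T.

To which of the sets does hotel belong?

hotel: K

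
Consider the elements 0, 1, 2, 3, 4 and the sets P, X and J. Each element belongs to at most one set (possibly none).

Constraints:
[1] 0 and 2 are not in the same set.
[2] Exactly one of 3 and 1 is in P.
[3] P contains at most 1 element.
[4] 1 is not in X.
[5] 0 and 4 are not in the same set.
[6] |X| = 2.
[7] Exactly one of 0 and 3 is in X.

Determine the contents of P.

P = {1}

From (4): 1 ∉ X.
Suppose 0 ∈ P: no assignment then satisfies all the clues, so 0 ∉ P.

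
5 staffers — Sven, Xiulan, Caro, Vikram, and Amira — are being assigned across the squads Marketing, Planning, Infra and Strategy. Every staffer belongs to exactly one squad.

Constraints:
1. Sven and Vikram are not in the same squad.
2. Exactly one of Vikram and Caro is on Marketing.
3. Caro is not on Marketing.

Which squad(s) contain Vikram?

Vikram: Marketing

From (3): Caro ∉ Marketing.
(2) (exactly one): Vikram ∈ Marketing.
(1): Sven ∉ Marketing.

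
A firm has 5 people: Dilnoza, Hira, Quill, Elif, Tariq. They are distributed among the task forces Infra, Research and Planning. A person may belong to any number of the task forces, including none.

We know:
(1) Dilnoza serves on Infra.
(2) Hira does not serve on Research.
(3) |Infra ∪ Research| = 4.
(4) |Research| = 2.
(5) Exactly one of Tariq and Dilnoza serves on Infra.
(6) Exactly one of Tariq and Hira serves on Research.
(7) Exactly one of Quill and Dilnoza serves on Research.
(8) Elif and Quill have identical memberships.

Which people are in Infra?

Infra = {Dilnoza, Elif, Quill}

From (1): Dilnoza ∈ Infra.
From (2): Hira ∉ Research.
(5) (exactly one): Tariq ∉ Infra.
(6) (exactly one): Tariq ∈ Research.
Suppose Hira ∈ Infra: no assignment then satisfies all the clues, so Hira ∉ Infra.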